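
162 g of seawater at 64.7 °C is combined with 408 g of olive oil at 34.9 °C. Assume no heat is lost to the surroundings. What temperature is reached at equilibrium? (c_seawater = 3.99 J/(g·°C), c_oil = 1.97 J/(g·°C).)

T_f ≈ 48.2 °C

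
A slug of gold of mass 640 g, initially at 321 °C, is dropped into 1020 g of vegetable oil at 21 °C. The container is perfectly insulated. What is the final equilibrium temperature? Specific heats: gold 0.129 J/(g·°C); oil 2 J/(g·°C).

Set heat shed by the hot body equal to heat absorbed by the cold body:
640·0.129·(321 − T) = 1020·2·(T − 21)
82.56(321 − T) = 2040(T − 21)
2122.6 T = 69342  ⇒  T ≈ 32.67 °C

T_f ≈ 32.7 °C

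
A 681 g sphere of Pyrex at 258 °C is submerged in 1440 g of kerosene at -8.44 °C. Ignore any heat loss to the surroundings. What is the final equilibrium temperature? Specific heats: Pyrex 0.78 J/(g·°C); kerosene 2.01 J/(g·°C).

T_f ≈ 32.9 °C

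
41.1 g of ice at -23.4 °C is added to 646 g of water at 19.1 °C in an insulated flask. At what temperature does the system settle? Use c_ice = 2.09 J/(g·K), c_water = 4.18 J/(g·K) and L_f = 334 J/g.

Sum of m c ΔT and latent-heat terms is zero:
warm ice to 0 °C: 41.1×2.09×(0 − (-23.4)) = 2010; melt ice: 41.1×334 = 13727; meltwater 0→T: 41.1×4.18×T = 171.8 T; water: 2700.3(T − 19.1)
2872.1 T = 51575 − 15737 = 35838
T ≈ 12.48 °C (positive, so assuming full melt was valid).

T_f ≈ 12.5 °C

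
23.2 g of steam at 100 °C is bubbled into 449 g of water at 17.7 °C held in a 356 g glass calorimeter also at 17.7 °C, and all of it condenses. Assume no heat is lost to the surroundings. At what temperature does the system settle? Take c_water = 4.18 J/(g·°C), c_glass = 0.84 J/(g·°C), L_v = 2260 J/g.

T_f ≈ 44.3 °C

Net heat exchanged in the isolated system is zero:
steam→water at 100 °C releases m L_v = 23.2×2260 = 52432; condensate cools 100→T: 23.2×4.18×(T − 100) = 96.98(T − 100); water warms: 449×4.18×(T − 17.7) = 1876.8(T − 17.7); cup: 299.04(T − 17.7)
2272.8 T = 52432 + 9697.6 + 38513 = 100642
T ≈ 44.28 °C — below 100 °C, confirming all the steam condensed.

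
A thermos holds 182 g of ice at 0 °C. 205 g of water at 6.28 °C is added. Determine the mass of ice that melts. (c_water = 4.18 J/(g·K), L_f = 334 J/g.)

m_melted ≈ 16.1 g

Water can give up m c ΔT = 205×4.18×6.28 = 5381.3 J before reaching 0 °C.
To melt every bit of ice: 182×334 = 60788 J.
That's not enough to melt it all — equilibrium is at 0 °C with ice remaining.
Mass melted = 5381.3/334 ≈ 16.11 g.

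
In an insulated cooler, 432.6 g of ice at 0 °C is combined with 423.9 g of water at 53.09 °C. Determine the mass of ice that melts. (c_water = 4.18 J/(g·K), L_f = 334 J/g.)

m_melted ≈ 282 g

Water can give up m c ΔT = 423.9·4.18·53.09 = 94070 J before reaching 0 °C.
Fully melting the ice requires m_ice L_f = 432.6·334 = 144488 J.
That's not enough to melt it all — equilibrium is at 0 °C with ice remaining.
Mass melted = 94070/334 ≈ 281.6 g.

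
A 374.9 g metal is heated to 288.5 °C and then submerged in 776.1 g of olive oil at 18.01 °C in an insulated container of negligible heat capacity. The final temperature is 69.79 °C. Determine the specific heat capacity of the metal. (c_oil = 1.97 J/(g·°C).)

Let T be the final temperature. ΣQ_i = 0:
374.9×c×(69.79 − 288.5) + 776.1×1.97×(69.79 − 18.01) = 0
-81994 c = -79167
c = -79167/-81994 ≈ 0.9655 J/(g·°C)

c ≈ 0.966 J/(g·°C)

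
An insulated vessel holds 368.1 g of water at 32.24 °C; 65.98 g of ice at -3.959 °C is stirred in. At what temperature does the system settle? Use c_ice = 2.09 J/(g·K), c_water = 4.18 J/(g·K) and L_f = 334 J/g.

Setting the total heat transfer to zero:
warm ice to 0 °C: 65.98×2.09×(0 − (-3.959)) = 545.94; fusion: m_ice L_f = 65.98×334 = 22037; warm the meltwater: 275.8 T; water cools: 368.1×4.18×(T − 32.24) = 1538.7(T − 32.24)
1814.5 T = 49606 − 22583 = 27023
T ≈ 14.89 °C (positive, so assuming full melt was valid).

T_f ≈ 14.9 °C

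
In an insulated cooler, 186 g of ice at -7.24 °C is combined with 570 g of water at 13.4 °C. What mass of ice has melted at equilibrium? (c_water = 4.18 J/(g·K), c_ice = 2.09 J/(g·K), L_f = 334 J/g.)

m_melted ≈ 87.2 g

Water can give up m c ΔT = 570×4.18×13.4 = 31927 J before reaching 0 °C.
Of that, 186×2.09×7.24 = 2814.5 J goes to bring the ice to 0 °C, leaving 29112 J.
Fully melting the ice requires m_ice L_f = 186×334 = 62124 J.
Since 29112 < 62124 J, not all the ice melts; equilibrium is at 0 °C.
m_melt = 29112 / L_f = 87.16 g.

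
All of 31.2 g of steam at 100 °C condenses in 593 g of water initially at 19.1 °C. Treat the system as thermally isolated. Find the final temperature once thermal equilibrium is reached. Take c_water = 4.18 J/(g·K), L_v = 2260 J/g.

T_f ≈ 50.2 °C

Energy conservation, ΣQ = 0:
condense steam: −31.2×2260 = −70512
  condensed water 100 °C→T: 130.42(T − 100)
  original water: 2478.7(T − 19.1)
2609.2 T = 70512 + 13042 + 47344 = 130898
T ≈ 50.17 °C (< 100 °C, so full condensation is consistent).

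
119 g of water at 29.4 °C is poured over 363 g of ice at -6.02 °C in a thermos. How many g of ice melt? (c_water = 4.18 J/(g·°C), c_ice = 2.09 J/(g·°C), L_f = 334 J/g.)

m_melted ≈ 30.1 g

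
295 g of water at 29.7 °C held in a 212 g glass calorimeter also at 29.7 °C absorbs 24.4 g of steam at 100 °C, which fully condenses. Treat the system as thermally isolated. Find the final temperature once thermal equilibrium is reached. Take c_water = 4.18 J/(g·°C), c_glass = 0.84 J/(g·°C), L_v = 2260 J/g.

T_f ≈ 70.9 °C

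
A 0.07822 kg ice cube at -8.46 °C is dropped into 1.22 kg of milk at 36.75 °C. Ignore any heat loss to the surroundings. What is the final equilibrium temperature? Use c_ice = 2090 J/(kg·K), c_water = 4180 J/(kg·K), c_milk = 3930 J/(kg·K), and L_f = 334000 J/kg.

T_f ≈ 29.0 °C

Energy conservation, ΣQ = 0:
warm ice to 0 °C: 0.07822×2090×(0 − (-8.46)) = 1383; latent heat to melt: 0.07822×334000 = 26125; warm the meltwater: 326.96 T; milk cools: 1.22×3930×(T − 36.75) = 4794.6(T − 36.75)
5121.6 T = 176202 − 27509 = 148693
T ≈ 29.03 °C — above 0 °C, consistent with complete melting.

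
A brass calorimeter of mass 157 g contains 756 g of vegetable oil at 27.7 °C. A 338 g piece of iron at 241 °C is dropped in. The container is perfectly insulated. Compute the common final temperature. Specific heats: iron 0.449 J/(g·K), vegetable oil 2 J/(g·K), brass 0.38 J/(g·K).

Setting the total heat transfer to zero:
338*0.449*(T − 241) + 756*2*(T − 27.7) + 157*0.38*(T − 27.7) = 0
151.76(T − 241) + 1512(T − 27.7) + 59.66(T − 27.7) = 0
(151.76 + 1512 + 59.66) T = 151.76*241 + 1512*27.7 + 59.66*27.7
T = 80110 / 1723.4 = 46.5 °C

T_f ≈ 46.5 °C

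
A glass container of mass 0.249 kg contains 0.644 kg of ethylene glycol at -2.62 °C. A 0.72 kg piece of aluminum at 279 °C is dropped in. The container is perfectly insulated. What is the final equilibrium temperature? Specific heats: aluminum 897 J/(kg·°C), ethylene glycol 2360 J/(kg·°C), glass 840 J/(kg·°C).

T_f is the heat-capacity-weighted average of the initial temperatures:
T_f = (645.84*279 + 1519.8*(-2.62) + 209.16*(-2.62)) / (645.84 + 1519.8 + 209.16)
    = 175659 / 2374.8 ≈ 73.97 °C

T_f ≈ 74.0 °C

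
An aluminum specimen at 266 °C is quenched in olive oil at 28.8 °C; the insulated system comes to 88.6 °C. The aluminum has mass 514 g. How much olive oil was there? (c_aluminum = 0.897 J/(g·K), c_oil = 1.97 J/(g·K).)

m ≈ 694 g

Conservation of energy gives ΣQ = 0:
514×0.897×(88.6 − 266) + m×1.97×(88.6 − 28.8) = 0
117.81 m = 81792
m = 81792/117.81 ≈ 694.3 g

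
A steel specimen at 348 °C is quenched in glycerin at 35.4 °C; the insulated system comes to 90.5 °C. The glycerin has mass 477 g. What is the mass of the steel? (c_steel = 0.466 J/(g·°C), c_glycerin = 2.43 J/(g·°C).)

Energy conservation, ΣQ = 0:
m·0.466·(90.5 − 348) + 477·2.43·(90.5 − 35.4) = 0
-120 m = -63867
m = -63867/-120 ≈ 532.2 g

m ≈ 532 g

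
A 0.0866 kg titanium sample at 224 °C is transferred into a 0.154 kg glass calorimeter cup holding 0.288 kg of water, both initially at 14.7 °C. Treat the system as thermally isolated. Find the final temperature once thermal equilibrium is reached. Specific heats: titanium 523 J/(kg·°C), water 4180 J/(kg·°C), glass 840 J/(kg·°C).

T_f ≈ 21.6 °C

T_f = Σ m_i c_i T_i / Σ m_i c_i:
T_f = (45.29*224 + 1203.8*14.7 + 129.36*14.7) / (45.29 + 1203.8 + 129.36)
    = 29743 / 1378.5 ≈ 21.58 °C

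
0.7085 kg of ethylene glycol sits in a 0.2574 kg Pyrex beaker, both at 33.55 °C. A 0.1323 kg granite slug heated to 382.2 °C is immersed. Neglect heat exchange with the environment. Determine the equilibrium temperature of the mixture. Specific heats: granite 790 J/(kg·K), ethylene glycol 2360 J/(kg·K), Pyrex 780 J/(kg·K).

T_f ≈ 52.0 °C

Net heat exchanged in the isolated system is zero:
0.1323*790*(T − 382.2) + 0.7085*2360*(T − 33.55) + 0.2574*780*(T − 33.55) = 0
104.52(T − 382.2) + 1672.1(T − 33.55) + 200.77(T − 33.55) = 0
(104.52 + 1672.1 + 200.77) T = 104.52*382.2 + 1672.1*33.55 + 200.77*33.55
T ≈ 51.98 °C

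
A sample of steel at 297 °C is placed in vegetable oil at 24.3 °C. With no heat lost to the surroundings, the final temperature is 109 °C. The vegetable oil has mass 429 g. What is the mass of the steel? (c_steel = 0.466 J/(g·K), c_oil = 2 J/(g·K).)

m ≈ 830 g

Setting the total heat transfer to zero:
m×0.466×(109 − 297) + 429×2×(109 − 24.3) = 0
-87.61 m = -72673
m = -72673/-87.61 ≈ 829.5 g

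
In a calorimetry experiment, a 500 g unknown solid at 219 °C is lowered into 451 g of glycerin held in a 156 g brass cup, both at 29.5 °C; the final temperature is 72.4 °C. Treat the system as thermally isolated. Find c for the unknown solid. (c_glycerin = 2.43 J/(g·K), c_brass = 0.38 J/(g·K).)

c ≈ 0.676 J/(g·K)

Let T be the final temperature. ΣQ_i = 0:
500·c·(72.4 − 219) + 451·2.43·(72.4 − 29.5) + 156·0.38·(72.4 − 29.5) = 0
-73300 c = -49559
c = -49559/-73300 ≈ 0.6761 J/(g·K)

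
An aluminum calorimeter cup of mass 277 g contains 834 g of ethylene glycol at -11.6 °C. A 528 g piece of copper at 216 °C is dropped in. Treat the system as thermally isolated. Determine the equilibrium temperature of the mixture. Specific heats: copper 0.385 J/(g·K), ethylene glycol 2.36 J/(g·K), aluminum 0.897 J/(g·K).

Taking heat into each body as positive, Σ m c ΔT = 0:
528·0.385·(T − 216) + 834·2.36·(T − (-11.6)) + 277·0.897·(T − (-11.6)) = 0
203.28(T − 216) + 1968.2(T − (-11.6)) + 248.47(T − (-11.6)) = 0
(203.28 + 1968.2 + 248.47) T = 203.28·216 + 1968.2·(-11.6) + 248.47·(-11.6)
T = 18195/2420 ≈ 7.52 °C

T_f ≈ 7.5 °C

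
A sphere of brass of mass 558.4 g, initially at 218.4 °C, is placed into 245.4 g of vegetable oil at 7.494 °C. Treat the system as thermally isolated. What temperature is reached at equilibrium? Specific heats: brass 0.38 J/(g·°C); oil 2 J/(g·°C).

With ΣQ=0 the equilibrium temperature is the m·c-weighted mean:
T_f = (212.19*218.4 + 490.8*7.494) / (212.19 + 490.8)
    = 50021 / 702.99 ≈ 71.15 °C

T_f ≈ 71.2 °C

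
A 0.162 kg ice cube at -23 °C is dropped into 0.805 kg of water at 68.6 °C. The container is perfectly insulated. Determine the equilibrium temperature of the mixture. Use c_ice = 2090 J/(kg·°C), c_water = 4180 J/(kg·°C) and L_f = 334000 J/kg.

Energy conservation, ΣQ = 0:
ice -23→0 °C: 0.162×2090×23 = 7787.3
  melt ice: 0.162×334000 = 54108
  warm the meltwater: 677.16 T
  water cools: 0.805×4180×(T − 68.6) = 3364.9(T − 68.6)
4042.1 T = 230832 − 61895 = 168937
T ≈ 41.79 °C (positive, so assuming full melt was valid).

T_f ≈ 41.8 °C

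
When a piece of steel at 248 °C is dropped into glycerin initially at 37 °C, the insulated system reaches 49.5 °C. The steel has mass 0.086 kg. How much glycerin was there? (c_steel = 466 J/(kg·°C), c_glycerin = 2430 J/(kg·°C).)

m ≈ 0.262 kg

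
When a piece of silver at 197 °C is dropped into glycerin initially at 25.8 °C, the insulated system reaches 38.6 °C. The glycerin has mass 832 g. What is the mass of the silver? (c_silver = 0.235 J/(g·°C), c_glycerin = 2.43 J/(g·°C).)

m ≈ 695 g

Heat lost by the silver = heat gained by the glycerin:
m×0.235×(197 − 38.6) = 832×2.43×(38.6 − 25.8)
37.22 m = 25879  ⇒  m ≈ 695.2 g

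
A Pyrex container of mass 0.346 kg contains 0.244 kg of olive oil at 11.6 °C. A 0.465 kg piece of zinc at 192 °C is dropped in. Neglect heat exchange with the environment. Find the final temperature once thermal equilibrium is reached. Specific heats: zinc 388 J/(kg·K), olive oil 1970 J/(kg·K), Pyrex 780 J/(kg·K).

Let T be the final temperature. ΣQ_i = 0:
0.465·388·(T − 192) + 0.244·1970·(T − 11.6) + 0.346·780·(T − 11.6) = 0
930.98 T = 43347
T = 43347/930.98 ≈ 46.56 °C

T_f ≈ 46.6 °C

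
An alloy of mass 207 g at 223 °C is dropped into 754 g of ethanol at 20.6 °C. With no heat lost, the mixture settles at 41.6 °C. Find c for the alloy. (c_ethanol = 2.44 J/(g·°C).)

c ≈ 1.03 J/(g·°C)

Heat lost by the alloy = heat gained by the ethanol:
207·c·(223 − 41.6) = 754·2.44·(41.6 − 20.6)
37550 c = 38635  ⇒  c ≈ 1.029 J/(g·°C)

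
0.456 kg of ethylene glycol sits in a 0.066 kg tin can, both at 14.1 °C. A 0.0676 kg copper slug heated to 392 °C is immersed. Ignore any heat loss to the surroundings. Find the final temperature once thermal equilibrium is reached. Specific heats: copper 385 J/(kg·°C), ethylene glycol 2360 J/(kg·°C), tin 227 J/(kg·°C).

Conservation of energy gives ΣQ = 0:
0.0676·385·(T − 392) + 0.456·2360·(T − 14.1) + 0.066·227·(T − 14.1) = 0
26.03(T − 392) + 1076.2(T − 14.1) + 14.98(T − 14.1) = 0
1117.2 T = 25587
T = 25587 / 1117.2 = 22.9 °C

T_f ≈ 22.9 °C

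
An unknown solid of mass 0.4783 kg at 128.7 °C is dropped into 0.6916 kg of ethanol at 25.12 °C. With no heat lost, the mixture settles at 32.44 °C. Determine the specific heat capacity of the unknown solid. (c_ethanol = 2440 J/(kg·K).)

c ≈ 268 J/(kg·K)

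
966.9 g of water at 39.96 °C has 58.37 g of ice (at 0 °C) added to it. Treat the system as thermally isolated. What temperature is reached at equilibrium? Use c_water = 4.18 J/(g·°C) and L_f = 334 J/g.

T_f ≈ 33.1 °C

Sum of m c ΔT and latent-heat terms is zero:
latent heat to melt: 58.37×334 = 19496; warm the meltwater: 243.99 T; water cools: 966.9×4.18×(T − 39.96) = 4041.6(T − 39.96)
4285.6 T = 161504 − 19496 = 142008
T ≈ 33.14 °C (positive, so assuming full melt was valid).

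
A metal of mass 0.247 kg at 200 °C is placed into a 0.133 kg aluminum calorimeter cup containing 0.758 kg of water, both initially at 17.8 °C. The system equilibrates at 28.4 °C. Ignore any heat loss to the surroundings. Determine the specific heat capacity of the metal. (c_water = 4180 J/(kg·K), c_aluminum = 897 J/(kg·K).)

Heat gained plus heat lost sum to zero:
0.247×c×(28.4 − 200) + 0.758×4180×(28.4 − 17.8) + 0.133×897×(28.4 − 17.8) = 0
-42.39 c = -34850
c = -34850/-42.39 ≈ 822.2 J/(kg·K)

c ≈ 822 J/(kg·K)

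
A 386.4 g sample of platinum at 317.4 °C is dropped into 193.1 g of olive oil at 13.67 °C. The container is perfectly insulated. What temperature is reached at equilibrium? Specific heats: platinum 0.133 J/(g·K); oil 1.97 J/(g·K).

T_f ≈ 49.8 °C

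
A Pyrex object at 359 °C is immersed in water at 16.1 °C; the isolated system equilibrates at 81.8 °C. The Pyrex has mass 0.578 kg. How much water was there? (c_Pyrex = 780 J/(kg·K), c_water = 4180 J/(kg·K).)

m ≈ 0.455 kg

|Q_Pyrex| = |Q_water|:
0.578×780×(359 − 81.8) = m×4180×(81.8 − 16.1)
274626 m = 124973  ⇒  m ≈ 0.4551 kg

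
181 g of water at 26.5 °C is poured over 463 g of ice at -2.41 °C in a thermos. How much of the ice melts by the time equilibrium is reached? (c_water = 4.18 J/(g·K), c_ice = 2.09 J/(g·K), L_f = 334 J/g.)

Cooling the water to 0 °C releases 181·4.18·26.5 = 20049 J.
Of that, 463·2.09·2.41 = 2332.1 J goes to bring the ice to 0 °C, leaving 17717 J.
Fully melting the ice requires m_ice L_f = 463·334 = 154642 J.
Since 17717 < 154642 J, not all the ice melts; equilibrium is at 0 °C.
m_melted·334 = 17717  ⇒  m_melted ≈ 53.05 g.

m_melted ≈ 53 g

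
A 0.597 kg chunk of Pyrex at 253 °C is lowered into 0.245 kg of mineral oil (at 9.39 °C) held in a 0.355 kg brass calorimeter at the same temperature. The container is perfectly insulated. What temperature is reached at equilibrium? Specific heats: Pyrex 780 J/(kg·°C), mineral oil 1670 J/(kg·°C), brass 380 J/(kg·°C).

T_f ≈ 121.7 °C

Setting the total heat transfer to zero:
0.597*780*(T − 253) + 0.245*1670*(T − 9.39) + 0.355*380*(T − 9.39) = 0
465.66(T − 253) + 409.15(T − 9.39) + 134.9(T − 9.39) = 0
1009.7 T = 122921
T = 122921/1009.7 ≈ 121.74 °C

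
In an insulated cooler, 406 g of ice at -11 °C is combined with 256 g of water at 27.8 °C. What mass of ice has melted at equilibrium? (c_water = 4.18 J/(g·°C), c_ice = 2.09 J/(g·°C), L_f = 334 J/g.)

m_melted ≈ 61.1 g

Heat available from the water dropping to 0 °C: 256·4.18·27.8 = 29748 J.
Of that, 406·2.09·11 = 9333.9 J goes to bring the ice to 0 °C, leaving 20414 J.
To melt every bit of ice: 406·334 = 135604 J.
20414 J < 135604 J, so only part of the ice melts and the system sits at 0 °C.
m_melted·334 = 20414  ⇒  m_melted ≈ 61.12 g.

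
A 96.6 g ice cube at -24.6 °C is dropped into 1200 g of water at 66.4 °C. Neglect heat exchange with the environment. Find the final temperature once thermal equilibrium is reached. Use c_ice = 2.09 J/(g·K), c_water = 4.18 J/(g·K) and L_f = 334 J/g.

T_f ≈ 54.6 °C

Net heat exchanged in the isolated system is zero:
warm ice to 0 °C: 96.6·2.09·(0 − (-24.6)) = 4966.6; latent heat to melt: 96.6·334 = 32264; meltwater 0→T: 96.6·4.18·T = 403.79 T; water: 5016(T − 66.4)
5419.8 T = 333062 − 37231 = 295831
T ≈ 54.58 °C (positive, so assuming full melt was valid).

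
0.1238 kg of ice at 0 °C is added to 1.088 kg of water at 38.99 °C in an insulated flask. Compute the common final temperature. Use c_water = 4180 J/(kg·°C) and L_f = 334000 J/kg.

T_f ≈ 26.8 °C

Net heat exchanged in the isolated system is zero:
melt ice: 0.1238·334000 = 41349
  warm the meltwater: 517.48 T
  water: 4547.8(T − 38.99)
5065.3 T = 177320 − 41349 = 135971
T ≈ 26.84 °C (positive, so assuming full melt was valid).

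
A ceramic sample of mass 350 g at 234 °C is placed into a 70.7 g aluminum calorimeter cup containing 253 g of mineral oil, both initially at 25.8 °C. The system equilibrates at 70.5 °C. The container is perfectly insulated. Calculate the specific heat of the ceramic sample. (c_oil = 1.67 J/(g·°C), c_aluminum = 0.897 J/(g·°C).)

Net heat exchanged in the isolated system is zero:
350×c×(70.5 − 234) + 253×1.67×(70.5 − 25.8) + 70.7×0.897×(70.5 − 25.8) = 0
-57225 c = -21721
c = -21721/-57225 ≈ 0.3796 J/(g·°C)

c ≈ 0.38 J/(g·°C)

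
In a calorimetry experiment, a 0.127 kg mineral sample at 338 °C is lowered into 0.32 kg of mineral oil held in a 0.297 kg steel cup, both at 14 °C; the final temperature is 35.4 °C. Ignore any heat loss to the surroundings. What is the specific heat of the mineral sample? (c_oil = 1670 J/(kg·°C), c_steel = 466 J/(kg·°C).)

Conservation of energy gives ΣQ = 0:
0.127·c·(35.4 − 338) + 0.32·1670·(35.4 − 14) + 0.297·466·(35.4 − 14) = 0
-38.43 c = -14398
c = -14398/-38.43 ≈ 374.7 J/(kg·°C)

c ≈ 375 J/(kg·°C)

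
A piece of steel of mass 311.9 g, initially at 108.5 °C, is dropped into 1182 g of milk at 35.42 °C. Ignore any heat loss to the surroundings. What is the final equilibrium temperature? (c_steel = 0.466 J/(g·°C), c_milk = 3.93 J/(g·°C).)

T_f ≈ 37.6 °C

Heat lost by the steel equals heat gained by the milk:
311.9×0.466×(108.5 − T) = 1182×3.93×(T − 35.42)
145.35(108.5 − T) = 4645.3(T − 35.42)
4790.6 T = 180305  ⇒  T ≈ 37.64 °C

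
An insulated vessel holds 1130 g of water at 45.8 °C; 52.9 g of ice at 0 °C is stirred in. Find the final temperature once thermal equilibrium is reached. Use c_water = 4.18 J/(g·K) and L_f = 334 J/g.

T_f ≈ 40.2 °C

Energy conservation, ΣQ = 0:
melt ice: 52.9×334 = 17669
  meltwater 0→T: 52.9×4.18×T = 221.12 T
  water: 4723.4(T − 45.8)
4944.5 T = 216332 − 17669 = 198663
T ≈ 40.18 °C — above 0 °C, consistent with complete melting.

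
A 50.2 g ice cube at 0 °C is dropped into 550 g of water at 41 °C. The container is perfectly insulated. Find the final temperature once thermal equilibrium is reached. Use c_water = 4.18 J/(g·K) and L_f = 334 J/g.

T_f ≈ 30.9 °C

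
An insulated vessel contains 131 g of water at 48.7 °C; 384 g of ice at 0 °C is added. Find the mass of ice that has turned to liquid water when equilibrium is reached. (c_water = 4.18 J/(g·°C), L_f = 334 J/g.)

m_melted ≈ 79.8 g

Water can give up m c ΔT = 131·4.18·48.7 = 26667 J before reaching 0 °C.
To melt every bit of ice: 384·334 = 128256 J.
26667 J < 128256 J, so only part of the ice melts and the system sits at 0 °C.
m_melt = 26667 / L_f = 79.84 g.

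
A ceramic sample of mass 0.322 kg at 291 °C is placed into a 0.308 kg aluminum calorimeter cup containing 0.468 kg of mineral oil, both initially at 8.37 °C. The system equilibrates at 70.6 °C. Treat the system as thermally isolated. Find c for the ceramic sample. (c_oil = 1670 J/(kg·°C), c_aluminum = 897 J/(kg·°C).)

Conservation of energy gives ΣQ = 0:
0.322·c·(70.6 − 291) + 0.468·1670·(70.6 − 8.37) + 0.308·897·(70.6 − 8.37) = 0
-70.97 c = -65829
c = -65829/-70.97 ≈ 927.6 J/(kg·°C)

c ≈ 928 J/(kg·°C)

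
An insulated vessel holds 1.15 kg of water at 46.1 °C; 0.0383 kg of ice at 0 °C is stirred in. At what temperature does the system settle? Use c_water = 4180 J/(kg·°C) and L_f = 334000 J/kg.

T_f ≈ 42.0 °C

Conservation of energy gives ΣQ = 0:
fusion: m_ice L_f = 0.0383·334000 = 12792; warm the meltwater: 160.09 T; water cools: 1.15·4180·(T − 46.1) = 4807(T − 46.1)
4967.1 T = 221603 − 12792 = 208810
T ≈ 42.04 °C — above 0 °C, consistent with complete melting.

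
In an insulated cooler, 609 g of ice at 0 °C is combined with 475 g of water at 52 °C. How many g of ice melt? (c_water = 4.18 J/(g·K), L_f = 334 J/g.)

Heat available from the water dropping to 0 °C: 475·4.18·52 = 103246 J.
To melt every bit of ice: 609·334 = 203406 J.
103246 J < 203406 J, so only part of the ice melts and the system sits at 0 °C.
m_melted·334 = 103246  ⇒  m_melted ≈ 309.1 g.

m_melted ≈ 309 g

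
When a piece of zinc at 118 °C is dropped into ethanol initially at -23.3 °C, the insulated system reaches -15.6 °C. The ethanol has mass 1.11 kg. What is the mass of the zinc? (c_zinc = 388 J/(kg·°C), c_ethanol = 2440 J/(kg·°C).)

Setting the total heat transfer to zero:
m·388·(-15.6 − 118) + 1.11·2440·(-15.6 − (-23.3)) = 0
-51837 m = -20855
m = -20855/-51837 ≈ 0.4023 kg

m ≈ 0.402 kg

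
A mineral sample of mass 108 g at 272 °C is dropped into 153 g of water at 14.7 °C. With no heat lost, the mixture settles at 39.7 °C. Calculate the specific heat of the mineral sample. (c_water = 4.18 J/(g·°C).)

c ≈ 0.637 J/(g·°C)

m_s c (T_s − T_f) = m_water c_water (T_f − T_0):
108·c·(272 − 39.7) = 153·4.18·(39.7 − 14.7)
25088 c = 15989  ⇒  c ≈ 0.6373 J/(g·°C)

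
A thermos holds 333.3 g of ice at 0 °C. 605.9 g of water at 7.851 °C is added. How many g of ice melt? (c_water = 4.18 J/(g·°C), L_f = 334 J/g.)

m_melted ≈ 59.5 g

Cooling the water to 0 °C releases 605.9·4.18·7.851 = 19884 J.
Fully melting the ice requires m_ice L_f = 333.3·334 = 111322 J.
Since 19884 < 111322 J, not all the ice melts; equilibrium is at 0 °C.
m_melted·334 = 19884  ⇒  m_melted ≈ 59.53 g.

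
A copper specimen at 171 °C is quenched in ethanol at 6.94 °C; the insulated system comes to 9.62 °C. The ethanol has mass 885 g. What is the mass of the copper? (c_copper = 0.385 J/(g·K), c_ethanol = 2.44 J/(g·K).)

m ≈ 93.1 g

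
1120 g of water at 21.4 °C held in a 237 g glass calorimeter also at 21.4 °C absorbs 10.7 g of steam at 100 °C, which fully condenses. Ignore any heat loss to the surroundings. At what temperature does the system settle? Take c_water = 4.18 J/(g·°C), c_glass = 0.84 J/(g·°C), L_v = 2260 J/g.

T_f ≈ 27.0 °C

Net heat exchanged in the isolated system is zero:
latent heat released on condensation: 10.7·2260 = 24182
  condensate cools 100→T: 10.7·4.18·(T − 100) = 44.73(T − 100)
  water warms: 1120·4.18·(T − 21.4) = 4681.6(T − 21.4)
  glass cup: 237·0.84·(T − 21.4) = 199.08(T − 21.4)
4925.4 T = 24182 + 4472.6 + 104447 = 133101
T ≈ 27.02 °C, under the boiling point, so the assumption holds.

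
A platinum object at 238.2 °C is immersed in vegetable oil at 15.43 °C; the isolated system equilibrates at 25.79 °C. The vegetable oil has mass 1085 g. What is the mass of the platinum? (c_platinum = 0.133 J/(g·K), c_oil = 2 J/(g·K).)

m ≈ 796 g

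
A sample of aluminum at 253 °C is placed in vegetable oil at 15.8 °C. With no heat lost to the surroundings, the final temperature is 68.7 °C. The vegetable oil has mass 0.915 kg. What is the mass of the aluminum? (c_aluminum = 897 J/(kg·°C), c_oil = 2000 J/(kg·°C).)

m ≈ 0.586 kg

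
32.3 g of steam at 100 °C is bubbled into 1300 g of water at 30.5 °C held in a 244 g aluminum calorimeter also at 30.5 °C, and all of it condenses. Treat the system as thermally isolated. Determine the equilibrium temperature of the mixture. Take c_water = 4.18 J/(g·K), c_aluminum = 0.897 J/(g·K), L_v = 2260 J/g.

T_f ≈ 44.7 °C

Heat gained plus heat lost sum to zero:
condense steam: −32.3·2260 = −72998; condensed water 100 °C→T: 135.01(T − 100); original water: 5434(T − 30.5); aluminum cup: 244·0.897·(T − 30.5) = 218.87(T − 30.5)
5787.9 T = 72998 + 13501 + 172412 = 258912
T ≈ 44.73 °C, under the boiling point, so the assumption holds.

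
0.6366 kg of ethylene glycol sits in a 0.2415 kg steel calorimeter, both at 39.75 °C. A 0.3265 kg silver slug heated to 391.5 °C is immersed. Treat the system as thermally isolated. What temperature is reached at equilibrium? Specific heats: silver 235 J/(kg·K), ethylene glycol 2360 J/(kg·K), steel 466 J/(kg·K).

Setting the total heat transfer to zero:
0.3265×235×(T − 391.5) + 0.6366×2360×(T − 39.75) + 0.2415×466×(T − 39.75) = 0
76.73(T − 391.5) + 1502.4(T − 39.75) + 112.54(T − 39.75) = 0
1691.6 T = 94232
T ≈ 55.70 °C

T_f ≈ 55.7 °C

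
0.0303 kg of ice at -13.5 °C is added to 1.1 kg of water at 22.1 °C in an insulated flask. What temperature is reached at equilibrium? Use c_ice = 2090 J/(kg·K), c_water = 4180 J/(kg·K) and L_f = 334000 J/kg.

Energy conservation, ΣQ = 0:
warm ice to 0 °C: 0.0303×2090×(0 − (-13.5)) = 854.91
  latent heat to melt: 0.0303×334000 = 10120
  meltwater 0→T: 0.0303×4180×T = 126.65 T
  water: 4598(T − 22.1)
4724.7 T = 101616 − 10975 = 90641
T ≈ 19.18 °C — above 0 °C, consistent with complete melting.

T_f ≈ 19.2 °C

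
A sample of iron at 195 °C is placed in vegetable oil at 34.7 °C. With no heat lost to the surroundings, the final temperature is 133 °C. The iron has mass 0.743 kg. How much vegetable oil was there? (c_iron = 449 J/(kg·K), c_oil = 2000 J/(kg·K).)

m ≈ 0.105 kg

Conservation of energy gives ΣQ = 0:
0.743·449·(133 − 195) + m·2000·(133 − 34.7) = 0
196600 m = 20684
m = 20684/196600 ≈ 0.1052 kg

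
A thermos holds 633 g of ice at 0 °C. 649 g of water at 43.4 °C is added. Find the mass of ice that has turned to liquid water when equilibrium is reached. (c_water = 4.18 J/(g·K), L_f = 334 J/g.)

m_melted ≈ 353 g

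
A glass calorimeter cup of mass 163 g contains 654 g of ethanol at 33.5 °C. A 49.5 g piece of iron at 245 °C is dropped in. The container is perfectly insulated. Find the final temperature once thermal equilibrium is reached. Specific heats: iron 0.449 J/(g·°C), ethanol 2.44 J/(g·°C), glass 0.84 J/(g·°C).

T_f ≈ 36.2 °C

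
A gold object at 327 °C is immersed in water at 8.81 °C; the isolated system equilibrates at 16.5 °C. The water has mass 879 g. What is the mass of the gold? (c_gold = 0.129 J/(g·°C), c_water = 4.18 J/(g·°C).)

Setting the total heat transfer to zero:
m·0.129·(16.5 − 327) + 879·4.18·(16.5 − 8.81) = 0
-40.05 m = -28255
m = -28255/-40.05 ≈ 705.4 g

m ≈ 705 g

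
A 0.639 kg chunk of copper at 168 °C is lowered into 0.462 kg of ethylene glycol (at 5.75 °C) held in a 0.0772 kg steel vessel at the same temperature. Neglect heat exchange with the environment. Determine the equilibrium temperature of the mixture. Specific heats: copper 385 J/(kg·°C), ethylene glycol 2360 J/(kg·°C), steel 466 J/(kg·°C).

T_f ≈ 34.8 °C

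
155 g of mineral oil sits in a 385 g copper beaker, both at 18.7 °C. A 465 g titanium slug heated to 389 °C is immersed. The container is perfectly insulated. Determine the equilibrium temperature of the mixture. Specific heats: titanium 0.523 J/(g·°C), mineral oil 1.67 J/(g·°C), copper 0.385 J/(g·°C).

With ΣQ=0 the equilibrium temperature is the m·c-weighted mean:
T_f = (243.2×389 + 258.85×18.7 + 148.22×18.7) / (243.2 + 258.85 + 148.22)
    = 102215 / 650.27 ≈ 157.19 °C

T_f ≈ 157.2 °C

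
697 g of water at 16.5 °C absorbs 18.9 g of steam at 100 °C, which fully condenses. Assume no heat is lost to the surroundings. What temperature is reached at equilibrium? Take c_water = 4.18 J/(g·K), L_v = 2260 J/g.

Taking heat into each body as positive, Σ m c ΔT = 0:
steam→water at 100 °C releases m L_v = 18.9·2260 = 42714; condensed water 100 °C→T: 79(T − 100); water warms: 697·4.18·(T − 16.5) = 2913.5(T − 16.5)
2992.5 T = 42714 + 7900.2 + 48072 = 98686
T ≈ 32.98 °C, under the boiling point, so the assumption holds.

T_f ≈ 33.0 °C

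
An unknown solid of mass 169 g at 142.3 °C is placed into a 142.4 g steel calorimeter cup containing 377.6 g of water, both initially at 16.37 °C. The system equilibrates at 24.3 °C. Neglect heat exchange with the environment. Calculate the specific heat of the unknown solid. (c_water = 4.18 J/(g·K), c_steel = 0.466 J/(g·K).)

c ≈ 0.654 J/(g·K)

Conservation of energy gives ΣQ = 0:
169·c·(24.3 − 142.3) + 377.6·4.18·(24.3 − 16.37) + 142.4·0.466·(24.3 − 16.37) = 0
-19942 c = -13043
c = -13043/-19942 ≈ 0.654 J/(g·K)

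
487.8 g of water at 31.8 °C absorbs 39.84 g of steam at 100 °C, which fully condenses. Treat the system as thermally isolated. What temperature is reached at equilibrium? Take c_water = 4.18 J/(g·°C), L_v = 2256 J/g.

Energy conservation, ΣQ = 0:
latent heat released on condensation: 39.84×2256 = 89879; condensate cools 100→T: 39.84×4.18×(T − 100) = 166.53(T − 100); water warms: 487.8×4.18×(T − 31.8) = 2039(T − 31.8)
2205.5 T = 89879 + 16653 + 64840 = 171372
T ≈ 77.70 °C (< 100 °C, so full condensation is consistent).

T_f ≈ 77.7 °C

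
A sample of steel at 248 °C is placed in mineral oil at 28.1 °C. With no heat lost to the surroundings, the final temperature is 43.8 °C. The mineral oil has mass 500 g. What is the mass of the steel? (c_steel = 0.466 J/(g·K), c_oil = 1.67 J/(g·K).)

m ≈ 138 g

Conservation of energy gives ΣQ = 0:
m·0.466·(43.8 − 248) + 500·1.67·(43.8 − 28.1) = 0
-95.16 m = -13109
m = -13109/-95.16 ≈ 137.8 g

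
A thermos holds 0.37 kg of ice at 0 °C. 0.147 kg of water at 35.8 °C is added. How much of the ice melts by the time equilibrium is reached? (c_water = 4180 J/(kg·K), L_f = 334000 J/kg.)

m_melted ≈ 0.0659 kg

Cooling the water to 0 °C releases 0.147·4180·35.8 = 21998 J.
Fully melting the ice requires m_ice L_f = 0.37·334000 = 123580 J.
21998 J < 123580 J, so only part of the ice melts and the system sits at 0 °C.
m_melt = 21998 / L_f = 0.06586 kg.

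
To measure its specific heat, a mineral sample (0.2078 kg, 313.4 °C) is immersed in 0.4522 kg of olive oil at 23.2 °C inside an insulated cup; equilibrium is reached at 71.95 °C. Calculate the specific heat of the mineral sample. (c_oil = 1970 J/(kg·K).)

Setting the total heat transfer to zero:
0.2078·c·(71.95 − 313.4) + 0.4522·1970·(71.95 − 23.2) = 0
-50.17 c = -43428
c = -43428/-50.17 ≈ 865.6 J/(kg·K)

c ≈ 866 J/(kg·K)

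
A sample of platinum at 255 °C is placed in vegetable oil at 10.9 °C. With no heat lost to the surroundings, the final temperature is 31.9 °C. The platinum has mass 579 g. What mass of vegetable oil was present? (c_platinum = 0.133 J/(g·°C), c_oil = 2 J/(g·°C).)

m ≈ 409 g

Heat lost by the platinum = heat gained by the oil:
579×0.133×(255 − 31.9) = m×2×(31.9 − 10.9)
42 m = 17180  ⇒  m ≈ 409.1 g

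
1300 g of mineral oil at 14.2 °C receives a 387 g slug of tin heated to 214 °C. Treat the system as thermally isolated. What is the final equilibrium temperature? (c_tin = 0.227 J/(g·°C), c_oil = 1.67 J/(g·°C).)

T_f ≈ 22.0 °C

Net heat exchanged in the isolated system is zero:
387×0.227×(T − 214) + 1300×1.67×(T − 14.2) = 0
87.85(T − 214) + 2171(T − 14.2) = 0
2258.8 T = 49628
T ≈ 21.97 °C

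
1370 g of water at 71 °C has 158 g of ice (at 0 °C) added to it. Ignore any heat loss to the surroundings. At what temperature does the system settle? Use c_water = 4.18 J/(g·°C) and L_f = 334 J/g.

T_f ≈ 55.4 °C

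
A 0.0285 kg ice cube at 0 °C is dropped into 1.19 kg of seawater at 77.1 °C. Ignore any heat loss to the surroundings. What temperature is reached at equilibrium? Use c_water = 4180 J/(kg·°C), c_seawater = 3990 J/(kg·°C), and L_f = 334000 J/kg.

T_f ≈ 73.3 °C

Taking heat into each body as positive, Σ m c ΔT = 0:
fusion: m_ice L_f = 0.0285×334000 = 9519; warm the meltwater: 119.13 T; seawater cools: 1.19×3990×(T − 77.1) = 4748.1(T − 77.1)
4867.2 T = 366079 − 9519 = 356560
T ≈ 73.26 °C. Since T > 0 °C, the all-ice-melts assumption holds.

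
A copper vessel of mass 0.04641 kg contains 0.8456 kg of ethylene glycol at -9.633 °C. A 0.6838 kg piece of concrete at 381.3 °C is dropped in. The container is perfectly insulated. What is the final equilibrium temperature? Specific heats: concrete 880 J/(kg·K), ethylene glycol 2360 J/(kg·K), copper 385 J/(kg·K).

T_f ≈ 80.3 °C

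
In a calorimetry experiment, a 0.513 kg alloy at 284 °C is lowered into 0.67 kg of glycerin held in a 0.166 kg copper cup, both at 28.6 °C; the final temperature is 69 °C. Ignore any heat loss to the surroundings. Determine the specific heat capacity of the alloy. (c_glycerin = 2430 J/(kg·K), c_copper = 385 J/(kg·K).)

c ≈ 620 J/(kg·K)

Conservation of energy gives ΣQ = 0:
0.513×c×(69 − 284) + 0.67×2430×(69 − 28.6) + 0.166×385×(69 − 28.6) = 0
-110.3 c = -68357
c = -68357/-110.3 ≈ 619.8 J/(kg·K)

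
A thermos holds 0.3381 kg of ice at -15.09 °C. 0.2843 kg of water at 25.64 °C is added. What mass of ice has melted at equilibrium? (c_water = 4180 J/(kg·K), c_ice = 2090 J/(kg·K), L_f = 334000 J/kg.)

m_melted ≈ 0.0593 kg

Water can give up m c ΔT = 0.2843×4180×25.64 = 30470 J before reaching 0 °C.
Warming the ice to 0 °C takes 0.3381×2090×15.09 = 10663 J, leaving 19807 J for melting.
Fully melting the ice requires m_ice L_f = 0.3381×334000 = 112925 J.
19807 J < 112925 J, so only part of the ice melts and the system sits at 0 °C.
m_melt = 19807 / L_f = 0.0593 kg.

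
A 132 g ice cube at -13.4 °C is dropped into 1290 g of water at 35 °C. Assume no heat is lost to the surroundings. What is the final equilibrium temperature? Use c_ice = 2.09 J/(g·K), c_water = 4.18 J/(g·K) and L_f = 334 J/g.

Sum of m c ΔT and latent-heat terms is zero:
warm ice to 0 °C: 132·2.09·(0 − (-13.4)) = 3696.8
  fusion: m_ice L_f = 132·334 = 44088
  warm the meltwater: 551.76 T
  water: 5392.2(T − 35)
5944 T = 188727 − 47785 = 140942
T ≈ 23.71 °C — above 0 °C, consistent with complete melting.

T_f ≈ 23.7 °C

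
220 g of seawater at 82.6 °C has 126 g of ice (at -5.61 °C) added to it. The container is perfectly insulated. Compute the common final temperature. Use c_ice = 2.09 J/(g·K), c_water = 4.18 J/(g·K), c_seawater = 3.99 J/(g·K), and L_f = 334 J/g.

Conservation of energy gives ΣQ = 0:
ice -5.61→0 °C: 126×2.09×5.61 = 1477.3
  fusion: m_ice L_f = 126×334 = 42084
  warm the meltwater: 526.68 T
  seawater: 877.8(T − 82.6)
1404.5 T = 72506 − 43561 = 28945
T ≈ 20.61 °C (positive, so assuming full melt was valid).

T_f ≈ 20.6 °C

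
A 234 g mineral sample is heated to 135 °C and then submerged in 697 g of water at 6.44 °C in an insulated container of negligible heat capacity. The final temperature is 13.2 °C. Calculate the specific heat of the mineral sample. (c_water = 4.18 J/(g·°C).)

c ≈ 0.691 J/(g·°C)

Setting the total heat transfer to zero:
234×c×(13.2 − 135) + 697×4.18×(13.2 − 6.44) = 0
-28501 c = -19695
c = -19695/-28501 ≈ 0.691 J/(g·°C)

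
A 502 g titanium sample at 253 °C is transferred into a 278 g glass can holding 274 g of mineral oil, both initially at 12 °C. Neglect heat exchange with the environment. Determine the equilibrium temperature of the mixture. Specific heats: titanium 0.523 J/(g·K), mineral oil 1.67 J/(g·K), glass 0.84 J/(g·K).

T_f ≈ 78.3 °C

T_f is the heat-capacity-weighted average of the initial temperatures:
T_f = (262.55·253 + 457.58·12 + 233.52·12) / (262.55 + 457.58 + 233.52)
    = 74717 / 953.65 ≈ 78.35 °C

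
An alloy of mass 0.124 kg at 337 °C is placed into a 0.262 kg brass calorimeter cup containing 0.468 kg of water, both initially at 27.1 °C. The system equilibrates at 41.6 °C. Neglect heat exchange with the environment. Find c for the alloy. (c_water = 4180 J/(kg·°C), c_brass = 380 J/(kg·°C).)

c ≈ 814 J/(kg·°C)

Taking heat into each body as positive, Σ m c ΔT = 0:
0.124×c×(41.6 − 337) + 0.468×4180×(41.6 − 27.1) + 0.262×380×(41.6 − 27.1) = 0
-36.63 c = -29809
c = -29809/-36.63 ≈ 813.8 J/(kg·°C)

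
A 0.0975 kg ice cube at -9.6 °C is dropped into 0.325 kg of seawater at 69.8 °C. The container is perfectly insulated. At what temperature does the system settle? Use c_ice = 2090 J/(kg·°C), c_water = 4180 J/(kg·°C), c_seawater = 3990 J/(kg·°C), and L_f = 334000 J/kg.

T_f ≈ 32.9 °C

Energy balance with sensible and latent terms:
warm ice to 0 °C: 0.0975×2090×(0 − (-9.6)) = 1956.2; fusion: m_ice L_f = 0.0975×334000 = 32565; meltwater 0→T: 0.0975×4180×T = 407.55 T; seawater cools: 0.325×3990×(T − 69.8) = 1296.8(T − 69.8)
1704.3 T = 90513 − 34521 = 55992
T ≈ 32.85 °C — above 0 °C, consistent with complete melting.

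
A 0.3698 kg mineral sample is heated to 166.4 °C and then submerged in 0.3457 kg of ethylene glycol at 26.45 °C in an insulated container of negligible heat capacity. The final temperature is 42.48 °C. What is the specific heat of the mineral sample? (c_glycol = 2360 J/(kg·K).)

c ≈ 285 J/(kg·K)

Heat lost by the mineral sample = heat gained by the glycol:
0.3698×c×(166.4 − 42.48) = 0.3457×2360×(42.48 − 26.45)
45.83 c = 13078  ⇒  c ≈ 285.4 J/(kg·K)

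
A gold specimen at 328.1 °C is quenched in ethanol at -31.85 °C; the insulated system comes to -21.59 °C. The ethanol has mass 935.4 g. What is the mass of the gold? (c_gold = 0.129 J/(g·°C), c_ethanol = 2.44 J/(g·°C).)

Net heat exchanged in the isolated system is zero:
m·0.129·(-21.59 − 328.1) + 935.4·2.44·(-21.59 − (-31.85)) = 0
-45.11 m = -23417
m = -23417/-45.11 ≈ 519.1 g

m ≈ 519 g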